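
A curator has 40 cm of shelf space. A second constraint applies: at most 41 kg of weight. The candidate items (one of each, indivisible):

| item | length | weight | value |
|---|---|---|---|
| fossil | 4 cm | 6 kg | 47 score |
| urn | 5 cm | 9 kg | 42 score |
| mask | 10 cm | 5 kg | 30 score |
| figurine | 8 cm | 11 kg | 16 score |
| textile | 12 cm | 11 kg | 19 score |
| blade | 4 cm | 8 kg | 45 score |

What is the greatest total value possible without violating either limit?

Feasible sets respecting both limits:
- fossil+urn+mask+textile+blade: length 35, weight 39, value 183
- fossil+urn+mask+figurine+blade: length 31, weight 39, value 180
- fossil+urn+mask+blade: length 23, weight 28, value 164
- fossil+mask+figurine+textile+blade: length 38, weight 41, value 157
Best: 183 score.

183 score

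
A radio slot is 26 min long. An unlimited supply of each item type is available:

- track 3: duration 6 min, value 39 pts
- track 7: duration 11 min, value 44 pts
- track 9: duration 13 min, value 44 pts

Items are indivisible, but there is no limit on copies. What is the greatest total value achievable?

Best value-per-unit is track 3 at 39/6, and filling with it alone uses duration 4×6=24. No mix of the others beats 4×39 = 156.

156 pts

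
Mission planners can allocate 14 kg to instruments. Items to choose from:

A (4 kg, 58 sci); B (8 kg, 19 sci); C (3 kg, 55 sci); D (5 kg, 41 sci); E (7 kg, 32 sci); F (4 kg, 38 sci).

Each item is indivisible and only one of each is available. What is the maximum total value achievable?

154 sci

Check high-value combinations within 14 kg:
- A+C+D: mass 4+3+5=12, value 58+55+41=154
- A+C+F: mass 4+3+4=11, value 58+55+38=151
- A+C+E: mass 4+3+7=14, value 58+55+32=145
Best: 154 sci.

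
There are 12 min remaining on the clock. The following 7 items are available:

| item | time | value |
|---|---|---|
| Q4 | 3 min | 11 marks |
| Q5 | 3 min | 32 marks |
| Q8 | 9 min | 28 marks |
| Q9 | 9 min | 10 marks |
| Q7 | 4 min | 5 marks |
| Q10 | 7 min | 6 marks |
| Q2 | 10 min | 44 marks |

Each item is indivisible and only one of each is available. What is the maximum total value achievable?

Check high-value combinations within 12 min:
- Q5+Q8: time 3+9=12, value 32+28=60
- Q4+Q5+Q7: time 3+3+4=10, value 11+32+5=48
- Q2: time 10, value 44
- Q4+Q5: time 3+3=6, value 11+32=43
Best: 60 marks.

60 marks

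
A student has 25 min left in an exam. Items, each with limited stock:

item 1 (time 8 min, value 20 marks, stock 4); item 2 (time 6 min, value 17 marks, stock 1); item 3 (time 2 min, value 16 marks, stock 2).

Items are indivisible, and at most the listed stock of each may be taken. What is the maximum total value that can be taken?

73 marks

Best selections within time 25 and stock limits:
- 2×item 1 + 1×item 2 + 1×item 3: time 24, value 73
- 2×item 1 + 2×item 3: time 20, value 72
Best: 73 marks.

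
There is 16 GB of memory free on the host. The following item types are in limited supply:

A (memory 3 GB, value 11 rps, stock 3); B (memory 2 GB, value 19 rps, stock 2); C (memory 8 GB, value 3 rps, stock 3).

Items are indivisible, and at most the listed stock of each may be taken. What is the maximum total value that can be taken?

71 rps

Top feasible selections:
- 3×A + 2×B: memory 13, value 71
- 2×A + 2×B: memory 10, value 60
- 3×A + 1×B: memory 11, value 52
Best: 71 rps.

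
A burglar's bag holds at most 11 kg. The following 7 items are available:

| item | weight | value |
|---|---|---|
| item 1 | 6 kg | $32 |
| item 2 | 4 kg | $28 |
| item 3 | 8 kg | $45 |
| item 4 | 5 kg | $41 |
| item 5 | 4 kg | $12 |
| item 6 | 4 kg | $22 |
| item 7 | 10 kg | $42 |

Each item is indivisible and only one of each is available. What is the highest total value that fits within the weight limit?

$73

Check high-value combinations within 11 kg:
- item 1+item 4: weight 6+5=11, value 32+41=73
- item 2+item 4: weight 4+5=9, value 28+41=69
- item 4+item 6: weight 5+4=9, value 41+22=63
- item 1+item 2: weight 6+4=10, value 32+28=60
Best: $73.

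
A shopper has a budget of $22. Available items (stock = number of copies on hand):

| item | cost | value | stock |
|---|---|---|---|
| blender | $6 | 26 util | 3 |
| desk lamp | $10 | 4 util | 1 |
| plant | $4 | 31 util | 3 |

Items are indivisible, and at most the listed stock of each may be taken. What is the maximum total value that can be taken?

Top feasible selections:
- 1×blender + 3×plant: cost 18, value 119
- 2×blender + 2×plant: cost 20, value 114
- 3×blender + 1×plant: cost 22, value 109
Best: 119 util.

119 util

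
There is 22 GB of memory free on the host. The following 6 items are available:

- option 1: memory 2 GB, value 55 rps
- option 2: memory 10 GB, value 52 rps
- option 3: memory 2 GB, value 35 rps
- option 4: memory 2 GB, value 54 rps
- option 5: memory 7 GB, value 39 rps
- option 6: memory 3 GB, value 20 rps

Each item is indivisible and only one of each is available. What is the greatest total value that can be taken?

216 rps

This is a 0/1 knapsack; check combinations near the capacity.
- option 1+option 2+option 3+option 4+option 6: memory 2+10+2+2+3=19, value 55+52+35+54+20=216
- option 1+option 3+option 4+option 5+option 6: memory 2+2+2+7+3=16, value 55+35+54+39+20=203
- option 1+option 2+option 4+option 5: memory 2+10+2+7=21, value 55+52+54+39=200
- option 1+option 2+option 3+option 4: memory 2+10+2+2=16, value 55+52+35+54=196
Best: 216 rps.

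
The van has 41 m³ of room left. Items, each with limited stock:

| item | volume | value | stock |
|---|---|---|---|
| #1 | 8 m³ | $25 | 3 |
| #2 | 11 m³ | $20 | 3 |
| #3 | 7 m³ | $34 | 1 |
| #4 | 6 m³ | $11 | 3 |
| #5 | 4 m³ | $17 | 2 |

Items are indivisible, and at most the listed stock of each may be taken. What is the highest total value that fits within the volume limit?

Top feasible selections:
- 3×#1 + 1×#3 + 2×#5: volume 39, value 143
- 3×#1 + 1×#3 + 1×#4 + 1×#5: volume 41, value 137
- 2×#1 + 1×#3 + 1×#4 + 2×#5: volume 37, value 129
- 3×#1 + 1×#3 + 1×#5: volume 35, value 126
Best: $143.

$143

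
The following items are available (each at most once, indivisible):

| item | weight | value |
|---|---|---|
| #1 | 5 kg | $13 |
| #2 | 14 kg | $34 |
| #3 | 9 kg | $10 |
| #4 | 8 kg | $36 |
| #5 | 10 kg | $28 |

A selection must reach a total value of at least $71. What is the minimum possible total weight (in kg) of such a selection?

Subsets with value ≥ 71, sorted by total weight:
- #1+#4+#5: weight 23, value 77
- #1+#2+#4: weight 27, value 83
- #3+#4+#5: weight 27, value 74
- #1+#2+#5: weight 29, value 75
Minimum weight: 23 kg.

23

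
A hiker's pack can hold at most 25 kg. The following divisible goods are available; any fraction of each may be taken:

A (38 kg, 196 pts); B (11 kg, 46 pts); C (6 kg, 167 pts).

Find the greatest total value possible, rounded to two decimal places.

Take in order of value per unit:
- C (167/6 per unit): all 6 → value 167, running total 167.00
- A (196/38 per unit): 19 of 38 → value 19×196/38 = 98.0000, running total 265.00
Total 265.00.

265.00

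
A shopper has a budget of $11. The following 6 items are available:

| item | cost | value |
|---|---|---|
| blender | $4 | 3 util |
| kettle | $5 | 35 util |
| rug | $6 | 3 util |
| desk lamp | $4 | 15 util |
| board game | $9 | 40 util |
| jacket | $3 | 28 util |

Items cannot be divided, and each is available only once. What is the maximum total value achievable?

This is a 0/1 knapsack; check combinations near the capacity.
- kettle+jacket: cost 5+3=8, value 35+28=63
- kettle+desk lamp: cost 5+4=9, value 35+15=50
- blender+desk lamp+jacket: cost 4+4+3=11, value 3+15+28=46
- desk lamp+jacket: cost 4+3=7, value 15+28=43
Best: 63 util.

63 util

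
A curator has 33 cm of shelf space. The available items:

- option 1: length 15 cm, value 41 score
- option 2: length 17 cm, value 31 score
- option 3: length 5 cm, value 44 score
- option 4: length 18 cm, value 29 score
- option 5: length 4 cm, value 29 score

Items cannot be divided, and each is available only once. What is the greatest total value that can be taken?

114 score

Check high-value combinations within 33 cm:
- option 1+option 3+option 5: length 15+5+4=24, value 41+44+29=114
- option 2+option 3+option 5: length 17+5+4=26, value 31+44+29=104
- option 3+option 4+option 5: length 5+18+4=27, value 44+29+29=102
Best: 114 score.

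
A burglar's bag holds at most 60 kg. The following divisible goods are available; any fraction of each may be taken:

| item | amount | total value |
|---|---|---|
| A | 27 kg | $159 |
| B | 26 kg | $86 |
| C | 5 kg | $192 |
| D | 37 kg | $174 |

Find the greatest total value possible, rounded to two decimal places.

482.68

Take in order of value per unit:
- C (192/5 per unit): all 5 → value 192, running total 192.00
- A (159/27 per unit): all 27 → value 159, running total 351.00
- D (174/37 per unit): 28 of 37 → value 28×174/37 = 131.6757, running total 482.68
Total 482.68.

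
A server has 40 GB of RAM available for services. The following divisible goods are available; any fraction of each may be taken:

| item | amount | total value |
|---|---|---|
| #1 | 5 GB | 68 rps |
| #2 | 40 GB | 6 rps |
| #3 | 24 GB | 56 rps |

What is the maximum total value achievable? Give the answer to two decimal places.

Take in order of value per unit:
- #1 (68/5 per unit): all 5 → value 68, running total 68.00
- #3 (56/24 per unit): all 24 → value 56, running total 124.00
- #2 (6/40 per unit): 11 of 40 → value 11×6/40 = 1.6500, running total 125.65
Total 125.65.

125.65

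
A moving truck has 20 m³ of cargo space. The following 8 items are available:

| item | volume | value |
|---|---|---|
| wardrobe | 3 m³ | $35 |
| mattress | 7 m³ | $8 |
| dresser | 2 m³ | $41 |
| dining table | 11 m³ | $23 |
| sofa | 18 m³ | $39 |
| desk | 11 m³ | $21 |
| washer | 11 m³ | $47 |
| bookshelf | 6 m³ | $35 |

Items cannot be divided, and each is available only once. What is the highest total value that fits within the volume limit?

Check high-value combinations within 20 m³:
- wardrobe+dresser+washer: volume 3+2+11=16, value 35+41+47=123
- dresser+washer+bookshelf: volume 2+11+6=19, value 41+47+35=123
- wardrobe+mattress+dresser+bookshelf: volume 3+7+2+6=18, value 35+8+41+35=119
- wardrobe+washer+bookshelf: volume 3+11+6=20, value 35+47+35=117
- wardrobe+dresser+bookshelf: volume 3+2+6=11, value 35+41+35=111
Best: $123.

$123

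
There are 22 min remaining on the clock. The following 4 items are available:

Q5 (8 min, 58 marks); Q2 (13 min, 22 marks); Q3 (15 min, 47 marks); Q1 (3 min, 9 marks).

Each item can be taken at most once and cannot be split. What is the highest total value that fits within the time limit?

This is a 0/1 knapsack; check combinations near the capacity.
- Q5+Q2: time 8+13=21, value 58+22=80
- Q5+Q1: time 8+3=11, value 58+9=67
- Q5: time 8, value 58
Best: 80 marks.

80 marks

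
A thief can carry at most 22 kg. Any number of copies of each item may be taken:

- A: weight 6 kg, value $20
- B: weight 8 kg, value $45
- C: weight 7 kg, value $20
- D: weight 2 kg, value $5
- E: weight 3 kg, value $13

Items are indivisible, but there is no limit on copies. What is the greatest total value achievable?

$116

Best value-per-unit is B at 45/8; filling with it alone gives 2×45 = 90.
Optimal mix: 2×B + 2×E → weight 22, value 116.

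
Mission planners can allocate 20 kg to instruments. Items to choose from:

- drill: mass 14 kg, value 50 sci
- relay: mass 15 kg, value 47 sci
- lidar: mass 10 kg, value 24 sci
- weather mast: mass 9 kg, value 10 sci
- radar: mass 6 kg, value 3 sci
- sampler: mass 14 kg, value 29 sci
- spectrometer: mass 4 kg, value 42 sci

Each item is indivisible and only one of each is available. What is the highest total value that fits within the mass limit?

Check high-value combinations within 20 kg:
- drill+spectrometer: mass 14+4=18, value 50+42=92
- relay+spectrometer: mass 15+4=19, value 47+42=89
- sampler+spectrometer: mass 14+4=18, value 29+42=71
Best: 92 sci.

92 sci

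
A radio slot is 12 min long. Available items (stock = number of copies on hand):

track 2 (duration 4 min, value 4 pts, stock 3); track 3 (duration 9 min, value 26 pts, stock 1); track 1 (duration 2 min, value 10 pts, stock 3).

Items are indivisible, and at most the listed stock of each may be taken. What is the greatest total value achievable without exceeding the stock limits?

36 pts

Best selections within duration 12 and stock limits:
- 1×track 3 + 1×track 1: duration 11, value 36
- 1×track 2 + 3×track 1: duration 10, value 34
Best: 36 pts.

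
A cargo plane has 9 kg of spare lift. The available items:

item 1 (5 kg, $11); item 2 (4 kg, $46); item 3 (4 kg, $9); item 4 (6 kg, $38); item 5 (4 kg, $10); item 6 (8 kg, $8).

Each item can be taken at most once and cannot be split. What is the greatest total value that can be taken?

Check high-value combinations within 9 kg:
- item 1+item 2: weight 5+4=9, value 11+46=57
- item 2+item 5: weight 4+4=8, value 46+10=56
- item 2+item 3: weight 4+4=8, value 46+9=55
- item 2: weight 4, value 46
- item 4: weight 6, value 38
Best: $57.

$57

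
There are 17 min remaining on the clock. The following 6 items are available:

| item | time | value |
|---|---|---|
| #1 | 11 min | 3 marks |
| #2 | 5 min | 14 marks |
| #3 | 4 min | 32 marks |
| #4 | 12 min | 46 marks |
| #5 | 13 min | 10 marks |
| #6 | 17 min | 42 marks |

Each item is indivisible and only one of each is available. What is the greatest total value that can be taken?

Check high-value combinations within 17 min:
- #3+#4: time 4+12=16, value 32+46=78
- #2+#4: time 5+12=17, value 14+46=60
- #2+#3: time 5+4=9, value 14+32=46
Best: 78 marks.

78 marks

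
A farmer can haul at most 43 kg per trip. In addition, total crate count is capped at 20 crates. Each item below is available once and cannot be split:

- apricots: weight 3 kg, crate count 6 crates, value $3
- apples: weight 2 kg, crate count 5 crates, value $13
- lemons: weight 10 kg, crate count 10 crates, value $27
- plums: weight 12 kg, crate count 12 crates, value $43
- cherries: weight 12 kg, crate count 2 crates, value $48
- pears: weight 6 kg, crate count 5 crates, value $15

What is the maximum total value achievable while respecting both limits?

$106

Feasible sets respecting both limits:
- plums+cherries+pears: weight 30, crate count 19, value 106
- apples+plums+cherries: weight 26, crate count 19, value 104
- apricots+plums+cherries: weight 27, crate count 20, value 94
- plums+cherries: weight 24, crate count 14, value 91
Best: $106.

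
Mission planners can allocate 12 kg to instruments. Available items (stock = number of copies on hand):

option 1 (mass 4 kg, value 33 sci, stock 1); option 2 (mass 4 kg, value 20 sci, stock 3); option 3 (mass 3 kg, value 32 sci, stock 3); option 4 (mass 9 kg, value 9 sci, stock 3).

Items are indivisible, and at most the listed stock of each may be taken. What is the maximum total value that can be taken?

Top feasible selections:
- 1×option 1 + 2×option 3: mass 10, value 97
- 3×option 3: mass 9, value 96
- 1×option 1 + 1×option 2 + 1×option 3: mass 11, value 85
Best: 97 sci.

97 sci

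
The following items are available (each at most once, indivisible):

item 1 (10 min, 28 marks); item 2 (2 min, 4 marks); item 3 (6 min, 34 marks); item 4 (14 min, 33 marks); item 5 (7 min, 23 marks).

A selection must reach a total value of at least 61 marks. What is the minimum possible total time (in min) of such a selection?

Subsets with value ≥ 61, sorted by total time:
- item 2+item 3+item 5: time 15, value 61
- item 1+item 3: time 16, value 62
Minimum time: 15 min.

15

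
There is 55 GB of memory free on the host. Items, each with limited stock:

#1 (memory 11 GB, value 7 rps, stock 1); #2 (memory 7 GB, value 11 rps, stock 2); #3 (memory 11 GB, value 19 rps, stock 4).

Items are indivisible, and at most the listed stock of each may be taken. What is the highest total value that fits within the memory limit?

Top feasible selections:
- 1×#2 + 4×#3: memory 51, value 87
- 1×#1 + 4×#3: memory 55, value 83
Best: 87 rps.

87 rps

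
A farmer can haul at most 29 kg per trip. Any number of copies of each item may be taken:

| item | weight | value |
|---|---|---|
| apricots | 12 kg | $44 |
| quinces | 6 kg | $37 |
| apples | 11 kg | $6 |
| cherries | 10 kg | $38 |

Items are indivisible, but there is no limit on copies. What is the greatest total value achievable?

$149

Best value-per-unit is quinces at 37/6; filling with it alone gives 4×37 = 148.
Optimal mix: 3×quinces + 1×cherries → weight 28, value 149.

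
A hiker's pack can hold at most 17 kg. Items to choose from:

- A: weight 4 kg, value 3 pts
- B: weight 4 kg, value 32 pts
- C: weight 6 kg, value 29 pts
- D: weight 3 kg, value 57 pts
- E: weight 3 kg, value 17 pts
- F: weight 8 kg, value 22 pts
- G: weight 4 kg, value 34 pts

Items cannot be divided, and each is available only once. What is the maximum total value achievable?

152 pts

Check high-value combinations within 17 kg:
- B+C+D+G: weight 4+6+3+4=17, value 32+29+57+34=152
- B+D+E+G: weight 4+3+3+4=14, value 32+57+17+34=140
- C+D+E+G: weight 6+3+3+4=16, value 29+57+17+34=137
Best: 152 pts.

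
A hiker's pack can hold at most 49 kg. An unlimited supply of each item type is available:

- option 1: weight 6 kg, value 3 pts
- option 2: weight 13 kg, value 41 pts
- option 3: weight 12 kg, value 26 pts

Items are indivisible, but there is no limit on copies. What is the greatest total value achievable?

126 pts

Best value-per-unit is option 2 at 41/13; filling with it alone gives 3×41 = 123.
Optimal mix: 1×option 1 + 3×option 2 → weight 45, value 126.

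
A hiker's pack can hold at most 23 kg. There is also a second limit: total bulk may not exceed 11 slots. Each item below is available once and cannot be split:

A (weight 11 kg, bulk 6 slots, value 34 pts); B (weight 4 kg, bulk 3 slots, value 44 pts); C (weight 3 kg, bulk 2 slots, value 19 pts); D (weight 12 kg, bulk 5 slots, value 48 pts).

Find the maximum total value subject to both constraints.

111 pts

Feasible sets respecting both limits:
- B+C+D: weight 19, bulk 10, value 111
- A+B+C: weight 18, bulk 11, value 97
- B+D: weight 16, bulk 8, value 92
- A+D: weight 23, bulk 11, value 82
Best: 111 pts.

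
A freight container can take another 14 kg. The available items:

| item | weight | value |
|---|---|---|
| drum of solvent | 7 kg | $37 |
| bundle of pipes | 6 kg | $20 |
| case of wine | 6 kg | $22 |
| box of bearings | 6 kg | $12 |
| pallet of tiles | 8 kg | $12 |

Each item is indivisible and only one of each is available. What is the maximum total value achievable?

Check high-value combinations within 14 kg:
- drum of solvent+case of wine: weight 7+6=13, value 37+22=59
- drum of solvent+bundle of pipes: weight 7+6=13, value 37+20=57
- drum of solvent+box of bearings: weight 7+6=13, value 37+12=49
Best: $59.

$59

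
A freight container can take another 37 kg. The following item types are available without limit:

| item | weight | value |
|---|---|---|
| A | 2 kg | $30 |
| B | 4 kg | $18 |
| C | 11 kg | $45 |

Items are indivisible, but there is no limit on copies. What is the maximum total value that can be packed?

$540

Best value-per-unit is A at 30/2, and filling with it alone uses weight 18×2=36. No mix of the others beats 18×30 = 540.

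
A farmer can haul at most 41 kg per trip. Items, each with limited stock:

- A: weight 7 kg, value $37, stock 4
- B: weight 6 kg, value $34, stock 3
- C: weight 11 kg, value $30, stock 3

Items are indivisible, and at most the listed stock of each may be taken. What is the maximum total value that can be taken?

Top feasible selections:
- 4×A + 2×B: weight 40, value 216
- 3×A + 3×B: weight 39, value 213
Best: $216.

$216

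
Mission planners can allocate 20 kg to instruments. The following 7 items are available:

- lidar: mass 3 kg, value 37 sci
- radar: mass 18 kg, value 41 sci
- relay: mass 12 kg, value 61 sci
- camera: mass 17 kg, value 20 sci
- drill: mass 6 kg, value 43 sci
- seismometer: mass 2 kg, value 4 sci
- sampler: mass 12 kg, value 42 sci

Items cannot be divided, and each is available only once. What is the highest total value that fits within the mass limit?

108 sci

This is a 0/1 knapsack; check combinations near the capacity.
- relay+drill+seismometer: mass 12+6+2=20, value 61+43+4=108
- relay+drill: mass 12+6=18, value 61+43=104
- lidar+relay+seismometer: mass 3+12+2=17, value 37+61+4=102
- lidar+relay: mass 3+12=15, value 37+61=98
Best: 108 sci.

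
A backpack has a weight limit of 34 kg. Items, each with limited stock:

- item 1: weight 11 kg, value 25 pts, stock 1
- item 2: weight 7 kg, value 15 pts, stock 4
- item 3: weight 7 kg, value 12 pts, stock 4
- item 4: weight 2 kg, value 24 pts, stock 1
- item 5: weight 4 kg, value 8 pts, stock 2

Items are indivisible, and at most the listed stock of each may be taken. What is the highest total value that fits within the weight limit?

Best selections within weight 34 and stock limits:
- 1×item 1 + 3×item 2 + 1×item 4: weight 34, value 94
- 4×item 2 + 1×item 4 + 1×item 5: weight 34, value 92
- 1×item 1 + 2×item 2 + 1×item 3 + 1×item 4: weight 34, value 91
Best: 94 pts.

94 pts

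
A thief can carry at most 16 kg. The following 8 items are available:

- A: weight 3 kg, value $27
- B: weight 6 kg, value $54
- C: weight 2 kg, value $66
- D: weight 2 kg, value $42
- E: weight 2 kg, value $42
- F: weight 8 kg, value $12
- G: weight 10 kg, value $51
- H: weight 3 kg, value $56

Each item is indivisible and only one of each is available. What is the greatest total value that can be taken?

$260

Check high-value combinations within 16 kg:
- B+C+D+E+H: weight 6+2+2+2+3=15, value 54+66+42+42+56=260
- A+B+C+D+H: weight 3+6+2+2+3=16, value 27+54+66+42+56=245
- A+B+C+E+H: weight 3+6+2+2+3=16, value 27+54+66+42+56=245
- A+C+D+E+H: weight 3+2+2+2+3=12, value 27+66+42+42+56=233
- A+B+C+D+E: weight 3+6+2+2+2=15, value 27+54+66+42+42=231
Best: $260.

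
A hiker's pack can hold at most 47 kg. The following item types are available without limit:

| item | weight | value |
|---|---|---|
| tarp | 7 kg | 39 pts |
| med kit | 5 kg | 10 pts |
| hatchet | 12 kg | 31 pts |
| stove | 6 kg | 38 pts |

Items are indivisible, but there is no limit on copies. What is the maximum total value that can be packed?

276 pts

Best value-per-unit is stove at 38/6; filling with it alone gives 7×38 = 266.
Optimal mix: 1×med kit + 7×stove → weight 47, value 276.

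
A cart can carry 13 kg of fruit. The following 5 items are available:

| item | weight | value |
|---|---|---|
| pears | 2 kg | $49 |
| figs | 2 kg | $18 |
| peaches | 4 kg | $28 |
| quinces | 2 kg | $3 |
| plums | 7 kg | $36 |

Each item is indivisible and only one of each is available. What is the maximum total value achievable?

This is a 0/1 knapsack; check combinations near the capacity.
- pears+peaches+plums: weight 2+4+7=13, value 49+28+36=113
- pears+figs+quinces+plums: weight 2+2+2+7=13, value 49+18+3+36=106
- pears+figs+plums: weight 2+2+7=11, value 49+18+36=103
- pears+figs+peaches+quinces: weight 2+2+4+2=10, value 49+18+28+3=98
- pears+figs+peaches: weight 2+2+4=8, value 49+18+28=95
Best: $113.

$113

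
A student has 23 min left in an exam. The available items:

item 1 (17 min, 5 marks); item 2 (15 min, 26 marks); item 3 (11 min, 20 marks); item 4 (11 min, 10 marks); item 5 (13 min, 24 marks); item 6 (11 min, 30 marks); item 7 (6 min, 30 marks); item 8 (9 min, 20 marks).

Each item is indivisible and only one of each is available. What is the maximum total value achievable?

60 marks

Check high-value combinations within 23 min:
- item 6+item 7: time 11+6=17, value 30+30=60
- item 2+item 7: time 15+6=21, value 26+30=56
- item 5+item 7: time 13+6=19, value 24+30=54
Best: 60 marks.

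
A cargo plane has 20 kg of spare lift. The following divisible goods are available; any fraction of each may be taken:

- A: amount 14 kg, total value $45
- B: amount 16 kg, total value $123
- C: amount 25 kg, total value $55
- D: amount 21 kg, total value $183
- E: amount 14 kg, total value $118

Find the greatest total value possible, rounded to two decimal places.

Take in order of value per unit:
- D (183/21 per unit): 20 of 21 → value 20×183/21 = 174.2857, running total 174.29
Total 174.29.

174.29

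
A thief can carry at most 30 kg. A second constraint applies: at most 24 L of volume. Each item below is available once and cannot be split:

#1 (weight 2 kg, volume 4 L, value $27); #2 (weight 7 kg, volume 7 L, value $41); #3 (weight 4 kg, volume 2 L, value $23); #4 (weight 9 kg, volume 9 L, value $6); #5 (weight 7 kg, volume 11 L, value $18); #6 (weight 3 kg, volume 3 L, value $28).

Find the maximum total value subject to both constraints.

Feasible sets respecting both limits:
- #1+#2+#3+#6: weight 16, volume 16, value 119
- #2+#3+#5+#6: weight 21, volume 23, value 110
- #1+#2+#3+#5: weight 20, volume 24, value 109
Best: $119.

$119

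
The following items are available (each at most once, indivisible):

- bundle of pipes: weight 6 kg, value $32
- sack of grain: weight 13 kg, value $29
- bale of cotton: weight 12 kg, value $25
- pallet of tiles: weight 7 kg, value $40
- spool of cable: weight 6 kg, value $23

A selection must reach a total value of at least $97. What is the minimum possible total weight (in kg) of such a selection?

25

Subsets with value ≥ 97, sorted by total weight:
- bundle of pipes+bale of cotton+pallet of tiles: weight 25, value 97
- bundle of pipes+sack of grain+pallet of tiles: weight 26, value 101
- bundle of pipes+bale of cotton+pallet of tiles+spool of cable: weight 31, value 120
Minimum weight: 25 kg.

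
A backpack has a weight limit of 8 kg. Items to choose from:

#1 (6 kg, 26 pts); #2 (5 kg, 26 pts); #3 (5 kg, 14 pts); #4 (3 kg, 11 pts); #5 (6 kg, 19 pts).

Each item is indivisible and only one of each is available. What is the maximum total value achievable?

Check high-value combinations within 8 kg:
- #2+#4: weight 5+3=8, value 26+11=37
- #2: weight 5, value 26
- #1: weight 6, value 26
Best: 37 pts.

37 pts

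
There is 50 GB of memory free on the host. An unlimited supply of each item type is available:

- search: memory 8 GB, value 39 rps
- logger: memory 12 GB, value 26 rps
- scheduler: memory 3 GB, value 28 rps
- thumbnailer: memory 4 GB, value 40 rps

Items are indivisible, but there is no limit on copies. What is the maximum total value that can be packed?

Best value-per-unit is thumbnailer at 40/4; filling with it alone gives 12×40 = 480.
Optimal mix: 2×scheduler + 11×thumbnailer → memory 50, value 496.

496 rps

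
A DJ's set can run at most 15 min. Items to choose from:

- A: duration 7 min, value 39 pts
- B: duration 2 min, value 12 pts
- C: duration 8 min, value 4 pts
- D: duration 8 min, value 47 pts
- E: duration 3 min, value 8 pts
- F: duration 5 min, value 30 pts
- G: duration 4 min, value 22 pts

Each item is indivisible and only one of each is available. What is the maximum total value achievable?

89 pts

Check high-value combinations within 15 min:
- B+D+F: duration 2+8+5=15, value 12+47+30=89
- A+D: duration 7+8=15, value 39+47=86
- A+B+F: duration 7+2+5=14, value 39+12+30=81
- B+D+G: duration 2+8+4=14, value 12+47+22=81
Best: 89 pts.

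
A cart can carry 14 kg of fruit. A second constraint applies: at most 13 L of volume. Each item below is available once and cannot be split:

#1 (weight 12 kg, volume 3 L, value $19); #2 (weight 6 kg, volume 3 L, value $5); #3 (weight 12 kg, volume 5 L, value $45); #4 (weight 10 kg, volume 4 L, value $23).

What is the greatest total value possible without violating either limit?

Feasible sets respecting both limits:
- #3: weight 12, volume 5, value 45
- #4: weight 10, volume 4, value 23
- #1: weight 12, volume 3, value 19
- #2: weight 6, volume 3, value 5
Best: $45.

$45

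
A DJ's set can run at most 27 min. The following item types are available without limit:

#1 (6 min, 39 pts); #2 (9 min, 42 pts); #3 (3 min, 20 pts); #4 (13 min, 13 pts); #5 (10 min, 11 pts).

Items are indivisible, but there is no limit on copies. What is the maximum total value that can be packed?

Best value-per-unit is #3 at 20/3, and filling with it alone uses duration 9×3=27. No mix of the others beats 9×20 = 180.

180 pts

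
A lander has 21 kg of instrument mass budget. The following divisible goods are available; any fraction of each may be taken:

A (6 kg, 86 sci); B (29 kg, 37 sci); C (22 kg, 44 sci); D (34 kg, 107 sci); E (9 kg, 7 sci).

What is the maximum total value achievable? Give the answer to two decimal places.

133.21

Take in order of value per unit:
- A (86/6 per unit): all 6 → value 86, running total 86.00
- D (107/34 per unit): 15 of 34 → value 15×107/34 = 47.2059, running total 133.21
Total 133.21.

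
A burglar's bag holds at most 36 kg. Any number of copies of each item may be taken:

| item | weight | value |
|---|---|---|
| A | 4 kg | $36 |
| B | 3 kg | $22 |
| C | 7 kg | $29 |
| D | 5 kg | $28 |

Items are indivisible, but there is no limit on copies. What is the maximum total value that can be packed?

$324

Best value-per-unit is A at 36/4, and filling with it alone uses weight 9×4=36. No mix of the others beats 9×36 = 324.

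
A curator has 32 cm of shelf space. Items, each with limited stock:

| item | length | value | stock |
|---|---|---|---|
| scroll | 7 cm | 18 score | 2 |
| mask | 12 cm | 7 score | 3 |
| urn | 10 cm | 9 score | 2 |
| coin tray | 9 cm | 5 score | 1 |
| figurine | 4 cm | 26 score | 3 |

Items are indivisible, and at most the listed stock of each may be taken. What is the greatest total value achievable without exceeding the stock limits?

Best selections within length 32 and stock limits:
- 2×scroll + 3×figurine: length 26, value 114
- 1×scroll + 1×urn + 3×figurine: length 29, value 105
Best: 114 score.

114 score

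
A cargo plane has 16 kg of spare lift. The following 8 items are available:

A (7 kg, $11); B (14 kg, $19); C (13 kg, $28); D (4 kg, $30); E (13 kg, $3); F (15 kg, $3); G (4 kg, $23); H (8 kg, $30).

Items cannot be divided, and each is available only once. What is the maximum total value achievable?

Check high-value combinations within 16 kg:
- D+G+H: weight 4+4+8=16, value 30+23+30=83
- A+D+G: weight 7+4+4=15, value 11+30+23=64
- D+H: weight 4+8=12, value 30+30=60
- D+G: weight 4+4=8, value 30+23=53
Best: $83.

$83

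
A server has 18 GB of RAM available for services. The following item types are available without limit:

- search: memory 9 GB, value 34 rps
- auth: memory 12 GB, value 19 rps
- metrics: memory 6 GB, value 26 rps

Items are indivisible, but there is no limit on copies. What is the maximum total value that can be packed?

78 rps

Best value-per-unit is metrics at 26/6, and filling with it alone uses memory 3×6=18. No mix of the others beats 3×26 = 78.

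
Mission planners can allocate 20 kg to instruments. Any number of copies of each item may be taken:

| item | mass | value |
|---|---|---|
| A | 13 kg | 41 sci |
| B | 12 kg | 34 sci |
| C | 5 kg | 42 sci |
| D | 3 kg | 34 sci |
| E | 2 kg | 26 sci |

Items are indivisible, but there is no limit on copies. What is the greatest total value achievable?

260 sci

Best value-per-unit is E at 26/2, and filling with it alone uses mass 10×2=20. No mix of the others beats 10×26 = 260.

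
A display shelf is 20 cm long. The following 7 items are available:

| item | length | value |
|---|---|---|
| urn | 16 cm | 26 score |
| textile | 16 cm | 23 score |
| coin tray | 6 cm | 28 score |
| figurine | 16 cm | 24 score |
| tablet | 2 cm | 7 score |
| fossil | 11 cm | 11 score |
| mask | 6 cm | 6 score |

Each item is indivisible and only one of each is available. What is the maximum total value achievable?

Check high-value combinations within 20 cm:
- coin tray+tablet+fossil: length 6+2+11=19, value 28+7+11=46
- coin tray+tablet+mask: length 6+2+6=14, value 28+7+6=41
- coin tray+fossil: length 6+11=17, value 28+11=39
- coin tray+tablet: length 6+2=8, value 28+7=35
Best: 46 score.

46 score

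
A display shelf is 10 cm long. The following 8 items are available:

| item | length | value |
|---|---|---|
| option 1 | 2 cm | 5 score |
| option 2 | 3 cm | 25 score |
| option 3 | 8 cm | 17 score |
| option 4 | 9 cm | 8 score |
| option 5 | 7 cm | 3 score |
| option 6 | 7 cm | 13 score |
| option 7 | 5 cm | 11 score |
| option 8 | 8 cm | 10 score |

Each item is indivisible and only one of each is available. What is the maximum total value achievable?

41 score

Check high-value combinations within 10 cm:
- option 1+option 2+option 7: length 2+3+5=10, value 5+25+11=41
- option 2+option 6: length 3+7=10, value 25+13=38
- option 2+option 7: length 3+5=8, value 25+11=36
- option 1+option 2: length 2+3=5, value 5+25=30
- option 2+option 5: length 3+7=10, value 25+3=28
Best: 41 score.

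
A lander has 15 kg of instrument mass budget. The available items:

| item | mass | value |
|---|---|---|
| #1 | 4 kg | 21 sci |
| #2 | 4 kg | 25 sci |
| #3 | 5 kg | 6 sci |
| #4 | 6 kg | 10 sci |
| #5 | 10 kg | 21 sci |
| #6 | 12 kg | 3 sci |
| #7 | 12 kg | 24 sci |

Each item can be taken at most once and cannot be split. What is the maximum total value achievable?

56 sci

Check high-value combinations within 15 kg:
- #1+#2+#4: mass 4+4+6=14, value 21+25+10=56
- #1+#2+#3: mass 4+4+5=13, value 21+25+6=52
- #1+#2: mass 4+4=8, value 21+25=46
- #2+#5: mass 4+10=14, value 25+21=46
Best: 56 sci.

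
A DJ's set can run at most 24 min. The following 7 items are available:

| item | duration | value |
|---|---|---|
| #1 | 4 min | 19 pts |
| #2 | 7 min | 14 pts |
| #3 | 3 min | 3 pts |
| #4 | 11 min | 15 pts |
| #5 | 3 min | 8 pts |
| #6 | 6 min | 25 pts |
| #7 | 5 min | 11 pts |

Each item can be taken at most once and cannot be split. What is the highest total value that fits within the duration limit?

Check high-value combinations within 24 min:
- #1+#2+#6+#7: duration 4+7+6+5=22, value 19+14+25+11=69
- #1+#2+#3+#5+#6: duration 4+7+3+3+6=23, value 19+14+3+8+25=69
- #1+#4+#5+#6: duration 4+11+3+6=24, value 19+15+8+25=67
- #1+#2+#5+#6: duration 4+7+3+6=20, value 19+14+8+25=66
Best: 69 pts.

69 pts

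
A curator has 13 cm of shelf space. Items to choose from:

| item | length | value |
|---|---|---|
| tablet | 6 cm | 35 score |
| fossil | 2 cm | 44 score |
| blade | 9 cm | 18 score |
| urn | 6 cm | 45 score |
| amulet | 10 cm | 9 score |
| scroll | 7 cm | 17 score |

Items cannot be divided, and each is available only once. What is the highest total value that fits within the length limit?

Check high-value combinations within 13 cm:
- fossil+urn: length 2+6=8, value 44+45=89
- tablet+urn: length 6+6=12, value 35+45=80
- tablet+fossil: length 6+2=8, value 35+44=79
Best: 89 score.

89 score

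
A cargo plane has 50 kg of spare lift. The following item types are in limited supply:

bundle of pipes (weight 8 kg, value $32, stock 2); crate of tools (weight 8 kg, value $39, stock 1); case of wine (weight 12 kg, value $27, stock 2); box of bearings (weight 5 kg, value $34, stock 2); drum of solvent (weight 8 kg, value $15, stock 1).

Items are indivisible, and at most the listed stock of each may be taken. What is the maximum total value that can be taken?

Top feasible selections:
- 2×bundle of pipes + 1×crate of tools + 1×case of wine + 2×box of bearings: weight 46, value 198
- 1×bundle of pipes + 1×crate of tools + 2×case of wine + 2×box of bearings: weight 50, value 193
- 2×bundle of pipes + 1×crate of tools + 2×box of bearings + 1×drum of solvent: weight 42, value 186
- 2×bundle of pipes + 2×case of wine + 2×box of bearings: weight 50, value 186
Best: $198.

$198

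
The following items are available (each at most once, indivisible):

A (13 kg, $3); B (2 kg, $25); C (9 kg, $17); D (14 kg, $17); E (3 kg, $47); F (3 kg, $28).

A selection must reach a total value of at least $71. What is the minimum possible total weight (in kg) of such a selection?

5

Subsets with value ≥ 71, sorted by total weight:
- B+E: weight 5, value 72
- E+F: weight 6, value 75
Minimum weight: 5 kg.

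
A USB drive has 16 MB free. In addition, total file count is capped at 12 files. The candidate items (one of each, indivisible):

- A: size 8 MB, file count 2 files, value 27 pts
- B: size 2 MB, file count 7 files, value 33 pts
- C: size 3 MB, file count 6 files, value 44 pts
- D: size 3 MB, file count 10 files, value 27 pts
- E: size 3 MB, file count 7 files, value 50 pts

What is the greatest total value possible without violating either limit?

77 pts

Feasible sets respecting both limits:
- A+E: size 11, file count 9, value 77
- A+C: size 11, file count 8, value 71
- A+B: size 10, file count 9, value 60
Best: 77 pts.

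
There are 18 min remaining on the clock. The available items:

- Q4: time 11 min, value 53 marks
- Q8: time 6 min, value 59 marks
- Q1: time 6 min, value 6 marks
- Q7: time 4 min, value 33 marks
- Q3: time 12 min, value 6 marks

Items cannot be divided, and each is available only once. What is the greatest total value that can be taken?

Check high-value combinations within 18 min:
- Q4+Q8: time 11+6=17, value 53+59=112
- Q8+Q1+Q7: time 6+6+4=16, value 59+6+33=98
- Q8+Q7: time 6+4=10, value 59+33=92
Best: 112 marks.

112 marks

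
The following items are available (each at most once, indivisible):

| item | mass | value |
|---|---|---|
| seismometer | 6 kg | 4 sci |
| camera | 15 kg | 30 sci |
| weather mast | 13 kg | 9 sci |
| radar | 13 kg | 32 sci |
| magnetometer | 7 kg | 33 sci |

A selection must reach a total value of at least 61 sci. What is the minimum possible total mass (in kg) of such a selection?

20

Subsets with value ≥ 61, sorted by total mass:
- radar+magnetometer: mass 20, value 65
- camera+magnetometer: mass 22, value 63
- seismometer+radar+magnetometer: mass 26, value 69
Minimum mass: 20 kg.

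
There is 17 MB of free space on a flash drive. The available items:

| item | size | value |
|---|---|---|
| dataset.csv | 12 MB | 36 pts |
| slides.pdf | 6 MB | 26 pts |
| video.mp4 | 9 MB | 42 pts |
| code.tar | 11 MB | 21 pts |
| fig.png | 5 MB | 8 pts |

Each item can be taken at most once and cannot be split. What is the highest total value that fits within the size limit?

Check high-value combinations within 17 MB:
- slides.pdf+video.mp4: size 6+9=15, value 26+42=68
- video.mp4+fig.png: size 9+5=14, value 42+8=50
- slides.pdf+code.tar: size 6+11=17, value 26+21=47
- dataset.csv+fig.png: size 12+5=17, value 36+8=44
Best: 68 pts.

68 pts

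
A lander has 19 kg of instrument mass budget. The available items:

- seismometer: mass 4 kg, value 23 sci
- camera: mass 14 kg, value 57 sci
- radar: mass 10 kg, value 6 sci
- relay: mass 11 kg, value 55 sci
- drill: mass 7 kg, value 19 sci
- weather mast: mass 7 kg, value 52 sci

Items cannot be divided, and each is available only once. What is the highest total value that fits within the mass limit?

Check high-value combinations within 19 kg:
- relay+weather mast: mass 11+7=18, value 55+52=107
- seismometer+drill+weather mast: mass 4+7+7=18, value 23+19+52=94
- seismometer+camera: mass 4+14=18, value 23+57=80
- seismometer+relay: mass 4+11=15, value 23+55=78
- seismometer+weather mast: mass 4+7=11, value 23+52=75
Best: 107 sci.

107 sci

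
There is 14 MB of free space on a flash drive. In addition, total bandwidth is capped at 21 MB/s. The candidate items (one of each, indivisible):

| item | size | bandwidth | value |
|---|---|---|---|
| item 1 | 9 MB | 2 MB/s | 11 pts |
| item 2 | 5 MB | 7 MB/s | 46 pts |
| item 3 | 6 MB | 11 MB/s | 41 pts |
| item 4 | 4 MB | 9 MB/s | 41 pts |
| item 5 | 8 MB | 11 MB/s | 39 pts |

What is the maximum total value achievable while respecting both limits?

Feasible sets respecting both limits:
- item 2+item 3: size 11, bandwidth 18, value 87
- item 2+item 4: size 9, bandwidth 16, value 87
- item 2+item 5: size 13, bandwidth 18, value 85
Best: 87 pts.

87 pts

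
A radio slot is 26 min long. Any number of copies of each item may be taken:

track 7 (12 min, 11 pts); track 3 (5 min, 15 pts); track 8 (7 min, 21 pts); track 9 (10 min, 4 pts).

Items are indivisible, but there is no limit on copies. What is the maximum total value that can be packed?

Best value-per-unit is track 3 at 15/5; filling with it alone gives 5×15 = 75.
Optimal mix: 1×track 3 + 3×track 8 → duration 26, value 78.

78 pts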